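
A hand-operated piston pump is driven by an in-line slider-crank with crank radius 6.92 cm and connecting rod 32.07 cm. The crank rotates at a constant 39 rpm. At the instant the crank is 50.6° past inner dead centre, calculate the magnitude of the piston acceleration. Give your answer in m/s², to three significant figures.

ω = 2π·39/60 = 4.084 rad/s
x(θ) = r cosθ + √(L² − r² sin²θ); with ω constant, a = ω²·d²x/dθ².
d²x/dθ² = −r cosθ − r²(cos2θ)/√u − r⁴ sin²2θ/(4u^{3/2}),  u = L² − r² sin²θ = 0.0999891 m².
Substituting r = 0.0692 m, L = 0.3207 m, θ = 50.6°: d²x/dθ² = -0.041156 m.
a = ω²·d²x/dθ² = (4.084)²·(-0.041156) = -0.68647 m/s²;  |a| = 0.68647 m/s².

0.686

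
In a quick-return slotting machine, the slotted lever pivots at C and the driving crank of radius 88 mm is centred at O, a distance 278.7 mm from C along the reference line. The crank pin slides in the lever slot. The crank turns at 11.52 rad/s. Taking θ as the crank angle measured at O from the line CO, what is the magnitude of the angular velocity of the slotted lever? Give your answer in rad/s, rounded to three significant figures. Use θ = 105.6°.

0.183

ω = 11.52 rad/s
Crank pin A relative to C: A = (d + r cosθ, r sinθ); lever angle φ = atan2(r sinθ, d + r cosθ).
Differentiating tanφ: φ̇ = rω(d cosθ + r)/(d² + r² + 2dr cosθ).
d² + r² + 2dr cosθ = |CA|² = 0.0722269 m²;  d cosθ + r = +0.013052 m.
|ω_lever| = |0.088·11.52·+0.013052| / 0.0722269 = 0.1832 rad/s.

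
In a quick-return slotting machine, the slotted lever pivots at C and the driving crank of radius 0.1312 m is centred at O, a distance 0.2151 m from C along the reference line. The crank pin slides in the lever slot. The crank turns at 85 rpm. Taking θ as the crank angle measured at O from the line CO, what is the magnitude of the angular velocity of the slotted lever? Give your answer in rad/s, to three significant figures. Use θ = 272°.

ω = 8.901 rad/s (from 85 rpm).
Crank pin A relative to C: A = (d + r cosθ, r sinθ); lever angle φ = atan2(r sinθ, d + r cosθ).
Differentiating tanφ: φ̇ = rω(d cosθ + r)/(d² + r² + 2dr cosθ).
d² + r² + 2dr cosθ = |CA|² = 0.0654513 m²;  d cosθ + r = +0.13871 m.
|ω_lever| = |0.1312·8.901·+0.13871| / 0.0654513 = 2.4749 rad/s.

2.47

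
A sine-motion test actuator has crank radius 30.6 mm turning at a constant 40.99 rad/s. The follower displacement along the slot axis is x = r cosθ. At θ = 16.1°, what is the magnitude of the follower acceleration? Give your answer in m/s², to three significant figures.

49.4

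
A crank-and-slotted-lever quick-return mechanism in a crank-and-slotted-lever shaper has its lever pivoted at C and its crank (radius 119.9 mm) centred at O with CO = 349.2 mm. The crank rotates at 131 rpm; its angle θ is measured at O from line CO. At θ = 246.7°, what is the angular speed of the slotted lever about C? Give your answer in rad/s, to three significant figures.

0.290

ω = 13.72 rad/s (from 131 rpm).
Crank pin A relative to C: A = (d + r cosθ, r sinθ); lever angle φ = atan2(r sinθ, d + r cosθ).
Differentiating tanφ: φ̇ = rω(d cosθ + r)/(d² + r² + 2dr cosθ).
d² + r² + 2dr cosθ = |CA|² = 0.103194 m²;  d cosθ + r = -0.018224 m.
|ω_lever| = |0.1199·13.72·-0.018224| / 0.103194 = 0.29048 rad/s.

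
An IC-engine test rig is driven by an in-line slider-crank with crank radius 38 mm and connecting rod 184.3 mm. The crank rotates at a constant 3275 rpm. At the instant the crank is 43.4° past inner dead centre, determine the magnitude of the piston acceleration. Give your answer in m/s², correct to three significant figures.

ω = 2π·3275/60 = 343 rad/s
x(θ) = r cosθ + √(L² − r² sin²θ); with ω constant, a = ω²·d²x/dθ².
d²x/dθ² = −r cosθ − r²(cos2θ)/√u − r⁴ sin²2θ/(4u^{3/2}),  u = L² − r² sin²θ = 0.0332848 m².
Substituting r = 0.038 m, L = 0.1843 m, θ = 43.4°: d²x/dθ² = -0.028137 m.
a = ω²·d²x/dθ² = (343)²·(-0.028137) = -3309.5 m/s²;  |a| = 3309.5 m/s².

3310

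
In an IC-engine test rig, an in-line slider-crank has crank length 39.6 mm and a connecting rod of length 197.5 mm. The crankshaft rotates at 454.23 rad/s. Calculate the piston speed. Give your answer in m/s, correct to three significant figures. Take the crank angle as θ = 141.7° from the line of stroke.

ω = 454.2 rad/s
For an in-line slider-crank, x = r cosθ + √(L² − r² sin²θ), so v = −rω sinθ·[1 + r cosθ/√(L² − r² sin²θ)].
With r = 0.0396 m, L = 0.1975 m, θ = 141.7°: √(L² − r² sin²θ) = 0.19597 m.
v = −0.0396·454.2·0.61978·[1 + 0.0396·-0.78478/0.19597] = -9.3804 m/s.
|v| = 9.3804 m/s.

9.38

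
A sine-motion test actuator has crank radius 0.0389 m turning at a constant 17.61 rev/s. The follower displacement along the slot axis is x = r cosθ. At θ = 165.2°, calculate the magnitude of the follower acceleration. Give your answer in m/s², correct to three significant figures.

ω = 110.6 rad/s (from 17.61 rev/s).
x = r cosθ ⇒ ẍ = −rω² cosθ (ω constant).
|a| = rω²|cosθ| = 0.0389·(110.6)²·|cos 165.2°| = 460.44 m/s².

460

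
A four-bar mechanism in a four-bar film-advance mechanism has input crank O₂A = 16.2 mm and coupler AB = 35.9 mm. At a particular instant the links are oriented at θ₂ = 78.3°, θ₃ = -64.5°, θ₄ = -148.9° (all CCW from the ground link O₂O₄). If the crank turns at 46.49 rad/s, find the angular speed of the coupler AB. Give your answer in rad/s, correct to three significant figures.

15.5

ω₂ = 46.49 rad/s
Differentiating the loop-closure r₂e^{iθ₂}+r₃e^{iθ₃}=r₁+r₄e^{iθ₄} gives r₂ω₂e^{iθ₂}+r₃ω₃e^{iθ₃}=r₄ω₄e^{iθ₄}.
Eliminating the other unknown: ω₃ = r₂ω₂ sin(θ₄−θ₂) / [r₃ sin(θ₃−θ₄)].
Numerator sine = +0.73373; denominator sine = +0.99523.
Result = 0.0162·46.49·(+0.73373) / (0.0359·(+0.99523)) = +15.467 rad/s; magnitude 15.467 rad/s.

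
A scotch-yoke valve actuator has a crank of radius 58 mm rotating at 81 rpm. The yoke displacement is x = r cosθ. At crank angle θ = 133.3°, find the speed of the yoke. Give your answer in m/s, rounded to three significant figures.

0.358

ω = 8.482 rad/s (from 81 rpm).
x = r cosθ ⇒ ẋ = −rω sinθ.
|v| = rω|sinθ| = 0.058·8.482·|sin 133.3°| = 0.35804 m/s.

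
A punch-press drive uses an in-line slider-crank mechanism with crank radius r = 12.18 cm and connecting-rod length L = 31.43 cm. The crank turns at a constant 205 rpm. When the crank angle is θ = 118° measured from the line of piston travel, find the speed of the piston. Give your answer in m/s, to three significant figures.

ω = 2π·205/60 = 21.47 rad/s
For an in-line slider-crank, x = r cosθ + √(L² − r² sin²θ), so v = −rω sinθ·[1 + r cosθ/√(L² − r² sin²θ)].
With r = 0.1218 m, L = 0.3143 m, θ = 118°: √(L² − r² sin²θ) = 0.29533 m.
v = −0.1218·21.47·0.88295·[1 + 0.1218·-0.46947/0.29533] = -1.8617 m/s.
|v| = 1.8617 m/s.

1.86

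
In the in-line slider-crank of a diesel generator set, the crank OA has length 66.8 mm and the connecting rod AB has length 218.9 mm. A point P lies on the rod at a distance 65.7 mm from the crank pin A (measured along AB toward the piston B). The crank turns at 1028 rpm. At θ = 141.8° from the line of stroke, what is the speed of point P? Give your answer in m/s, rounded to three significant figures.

5.71

ω = 107.7 rad/s.  Crank-pin speed |V_A| = rω = 7.1911 m/s, perpendicular to OA.
Rod angle: sinφ = −(r/L) sinθ ⇒ φ = -10.878°; ω_rod = −rω cosθ/√(L²−r²sin²θ) = +26.289 rad/s.
V_P = V_A + ω_rod × AP, with AP = 0.0657 m along the rod.
Components: V_Px = −rω sinθ − a·ω_rod·sinφ = -4.1211 m/s;  V_Py = rω cosθ + a·ω_rod·cosφ = -3.9551 m/s.
|V_P| = √(V_Px² + V_Py²) = 5.7119 m/s.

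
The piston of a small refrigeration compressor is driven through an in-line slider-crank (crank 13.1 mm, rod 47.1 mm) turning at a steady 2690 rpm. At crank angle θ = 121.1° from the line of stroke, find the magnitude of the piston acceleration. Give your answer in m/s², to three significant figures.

671

ω = 2π·2690/60 = 281.7 rad/s
x(θ) = r cosθ + √(L² − r² sin²θ); with ω constant, a = ω²·d²x/dθ².
d²x/dθ² = −r cosθ − r²(cos2θ)/√u − r⁴ sin²2θ/(4u^{3/2}),  u = L² − r² sin²θ = 0.00209259 m².
Substituting r = 0.0131 m, L = 0.0471 m, θ = 121.1°: d²x/dθ² = +0.008456 m.
a = ω²·d²x/dθ² = (281.7)²·(+0.008456) = +671.01 m/s²;  |a| = 671.01 m/s².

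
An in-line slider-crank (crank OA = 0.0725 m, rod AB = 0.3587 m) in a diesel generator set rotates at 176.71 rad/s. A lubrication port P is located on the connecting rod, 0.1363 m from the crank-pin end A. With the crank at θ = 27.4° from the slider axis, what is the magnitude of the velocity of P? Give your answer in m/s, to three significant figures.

ω = 176.7 rad/s.  Crank-pin speed |V_A| = rω = 12.811 m/s, perpendicular to OA.
Rod angle: sinφ = −(r/L) sinθ ⇒ φ = -5.337°; ω_rod = −rω cosθ/√(L²−r²sin²θ) = -31.848 rad/s.
V_P = V_A + ω_rod × AP, with AP = 0.1363 m along the rod.
Components: V_Px = −rω sinθ − a·ω_rod·sinφ = -6.2996 m/s;  V_Py = rω cosθ + a·ω_rod·cosφ = +7.0522 m/s.
|V_P| = √(V_Px² + V_Py²) = 9.4561 m/s.

9.46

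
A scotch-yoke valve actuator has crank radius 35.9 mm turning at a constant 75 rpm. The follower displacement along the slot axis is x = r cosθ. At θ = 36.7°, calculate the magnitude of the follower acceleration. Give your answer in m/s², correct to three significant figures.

ω = 7.854 rad/s (from 75 rpm).
x = r cosθ ⇒ ẍ = −rω² cosθ (ω constant).
|a| = rω²|cosθ| = 0.0359·(7.854)²·|cos 36.7°| = 1.7755 m/s².

1.78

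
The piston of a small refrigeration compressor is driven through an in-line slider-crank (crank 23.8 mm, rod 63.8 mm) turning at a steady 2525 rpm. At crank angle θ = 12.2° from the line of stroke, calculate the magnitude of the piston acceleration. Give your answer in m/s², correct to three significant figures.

2200

ω = 2π·2525/60 = 264.4 rad/s
x(θ) = r cosθ + √(L² − r² sin²θ); with ω constant, a = ω²·d²x/dθ².
d²x/dθ² = −r cosθ − r²(cos2θ)/√u − r⁴ sin²2θ/(4u^{3/2}),  u = L² − r² sin²θ = 0.00404514 m².
Substituting r = 0.0238 m, L = 0.0638 m, θ = 12.2°: d²x/dθ² = -0.031426 m.
a = ω²·d²x/dθ² = (264.4)²·(-0.031426) = -2197.2 m/s²;  |a| = 2197.2 m/s².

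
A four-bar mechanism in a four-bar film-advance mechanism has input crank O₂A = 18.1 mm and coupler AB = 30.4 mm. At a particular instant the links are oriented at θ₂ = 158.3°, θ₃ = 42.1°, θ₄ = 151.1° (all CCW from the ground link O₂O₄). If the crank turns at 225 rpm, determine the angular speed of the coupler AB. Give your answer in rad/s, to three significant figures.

ω₂ = 23.56 rad/s (from 225 rpm).
Differentiating the loop-closure r₂e^{iθ₂}+r₃e^{iθ₃}=r₁+r₄e^{iθ₄} gives r₂ω₂e^{iθ₂}+r₃ω₃e^{iθ₃}=r₄ω₄e^{iθ₄}.
Eliminating the other unknown: ω₃ = r₂ω₂ sin(θ₄−θ₂) / [r₃ sin(θ₃−θ₄)].
Numerator sine = -0.12533; denominator sine = -0.94552.
Result = 0.0181·23.56·(-0.12533) / (0.0304·(-0.94552)) = +1.8596 rad/s; magnitude 1.8596 rad/s.

1.86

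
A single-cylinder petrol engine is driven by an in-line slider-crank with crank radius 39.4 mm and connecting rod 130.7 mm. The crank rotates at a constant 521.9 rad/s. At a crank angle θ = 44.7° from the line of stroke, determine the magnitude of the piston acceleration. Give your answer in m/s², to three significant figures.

ω = 521.9 rad/s
x(θ) = r cosθ + √(L² − r² sin²θ); with ω constant, a = ω²·d²x/dθ².
d²x/dθ² = −r cosθ − r²(cos2θ)/√u − r⁴ sin²2θ/(4u^{3/2}),  u = L² − r² sin²θ = 0.0163144 m².
Substituting r = 0.0394 m, L = 0.1307 m, θ = 44.7°: d²x/dθ² = -0.028422 m.
a = ω²·d²x/dθ² = (521.9)²·(-0.028422) = -7741.5 m/s²;  |a| = 7741.5 m/s².

7740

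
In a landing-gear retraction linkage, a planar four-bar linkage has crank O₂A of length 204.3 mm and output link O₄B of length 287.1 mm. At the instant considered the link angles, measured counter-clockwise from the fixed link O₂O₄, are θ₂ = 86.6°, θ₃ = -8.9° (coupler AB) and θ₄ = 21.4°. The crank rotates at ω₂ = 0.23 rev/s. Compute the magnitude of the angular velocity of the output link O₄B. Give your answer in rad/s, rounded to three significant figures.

2.03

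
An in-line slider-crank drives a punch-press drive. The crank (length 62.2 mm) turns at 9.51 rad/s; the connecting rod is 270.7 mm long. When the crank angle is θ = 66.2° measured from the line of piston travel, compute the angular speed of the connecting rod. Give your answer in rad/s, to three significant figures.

0.902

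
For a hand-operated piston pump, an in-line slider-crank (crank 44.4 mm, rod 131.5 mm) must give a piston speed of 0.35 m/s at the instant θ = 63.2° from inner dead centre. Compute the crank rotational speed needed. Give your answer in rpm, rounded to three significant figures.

72.7

For an in-line slider-crank, |v_piston| = rω|sinθ|·[1 + r cosθ/√(L² − r² sin²θ)].
With r = 0.0444 m, L = 0.1315 m, θ = 63.2°: the bracketed kinematic factor |dx/dθ| = 0.045958 m.
ω = v/|dx/dθ| = 0.35/0.045958 = 7.6156 rad/s.
N = 60ω/(2π) = 72.724 rpm.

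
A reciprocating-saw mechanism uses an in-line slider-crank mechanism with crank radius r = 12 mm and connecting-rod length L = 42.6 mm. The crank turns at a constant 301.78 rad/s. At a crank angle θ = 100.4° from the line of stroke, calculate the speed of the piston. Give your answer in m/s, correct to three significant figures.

3.37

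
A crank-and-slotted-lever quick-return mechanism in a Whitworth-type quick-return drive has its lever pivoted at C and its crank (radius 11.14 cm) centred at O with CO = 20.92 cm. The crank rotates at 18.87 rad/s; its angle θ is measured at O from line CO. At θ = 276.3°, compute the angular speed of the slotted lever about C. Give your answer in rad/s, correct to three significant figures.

ω = 18.87 rad/s
Crank pin A relative to C: A = (d + r cosθ, r sinθ); lever angle φ = atan2(r sinθ, d + r cosθ).
Differentiating tanφ: φ̇ = rω(d cosθ + r)/(d² + r² + 2dr cosθ).
d² + r² + 2dr cosθ = |CA|² = 0.0612893 m²;  d cosθ + r = +0.13436 m.
|ω_lever| = |0.1114·18.87·+0.13436| / 0.0612893 = 4.6082 rad/s.

4.61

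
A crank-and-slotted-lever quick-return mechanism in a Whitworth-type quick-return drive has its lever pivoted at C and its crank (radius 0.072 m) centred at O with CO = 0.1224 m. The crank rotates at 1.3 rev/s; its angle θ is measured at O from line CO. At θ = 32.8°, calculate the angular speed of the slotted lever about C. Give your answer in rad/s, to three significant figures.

2.94

ω = 8.168 rad/s (from 1.3 rev/s).
Crank pin A relative to C: A = (d + r cosθ, r sinθ); lever angle φ = atan2(r sinθ, d + r cosθ).
Differentiating tanφ: φ̇ = rω(d cosθ + r)/(d² + r² + 2dr cosθ).
d² + r² + 2dr cosθ = |CA|² = 0.0349813 m²;  d cosθ + r = +0.17489 m.
|ω_lever| = |0.072·8.168·+0.17489| / 0.0349813 = 2.9402 rad/s.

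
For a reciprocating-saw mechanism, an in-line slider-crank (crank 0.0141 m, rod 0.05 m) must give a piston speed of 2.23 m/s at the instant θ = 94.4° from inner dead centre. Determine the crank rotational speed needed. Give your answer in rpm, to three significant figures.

For an in-line slider-crank, |v_piston| = rω|sinθ|·[1 + r cosθ/√(L² − r² sin²θ)].
With r = 0.0141 m, L = 0.05 m, θ = 94.4°: the bracketed kinematic factor |dx/dθ| = 0.013742 m.
ω = v/|dx/dθ| = 2.23/0.013742 = 162.28 rad/s.
N = 60ω/(2π) = 1549.7 rpm.

1550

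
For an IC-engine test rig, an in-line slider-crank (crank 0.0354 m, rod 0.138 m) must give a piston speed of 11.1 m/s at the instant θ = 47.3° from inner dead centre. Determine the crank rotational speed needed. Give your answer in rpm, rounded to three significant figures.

3460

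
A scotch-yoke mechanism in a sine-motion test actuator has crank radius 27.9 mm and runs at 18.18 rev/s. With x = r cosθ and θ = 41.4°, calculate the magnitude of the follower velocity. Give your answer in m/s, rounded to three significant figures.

ω = 114.2 rad/s (from 18.18 rev/s).
x = r cosθ ⇒ ẋ = −rω sinθ.
|v| = rω|sinθ| = 0.0279·114.2·|sin 41.4°| = 2.1076 m/s.

2.11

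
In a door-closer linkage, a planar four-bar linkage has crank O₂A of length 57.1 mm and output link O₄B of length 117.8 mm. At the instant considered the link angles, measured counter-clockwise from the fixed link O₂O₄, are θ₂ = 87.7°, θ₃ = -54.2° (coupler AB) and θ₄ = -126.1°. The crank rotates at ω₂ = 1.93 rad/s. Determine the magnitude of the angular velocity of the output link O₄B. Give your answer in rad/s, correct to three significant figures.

ω₂ = 1.93 rad/s
Differentiating the loop-closure r₂e^{iθ₂}+r₃e^{iθ₃}=r₁+r₄e^{iθ₄} gives r₂ω₂e^{iθ₂}+r₃ω₃e^{iθ₃}=r₄ω₄e^{iθ₄}.
Eliminating the other unknown: ω₄ = r₂ω₂ sin(θ₂−θ₃) / [r₄ sin(θ₄−θ₃)].
Numerator sine = +0.61704; denominator sine = -0.95052.
Result = 0.0571·1.93·(+0.61704) / (0.1178·(-0.95052)) = -0.60729 rad/s; magnitude 0.60729 rad/s.

0.607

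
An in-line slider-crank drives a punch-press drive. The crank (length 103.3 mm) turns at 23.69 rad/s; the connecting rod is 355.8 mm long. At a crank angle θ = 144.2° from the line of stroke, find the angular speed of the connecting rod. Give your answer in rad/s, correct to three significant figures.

ω = 23.69 rad/s
The rod makes angle φ with the slider axis where L sinφ = r sinθ; differentiating, L cosφ·φ̇ = r ω cosθ.
L cosφ = √(L² − r² sin²θ) = 0.35063 m.
|ω_rod| = r ω |cosθ| / √(L² − r² sin²θ) = 0.1033·23.69·0.81106/0.35063 = 5.6607 rad/s.

5.66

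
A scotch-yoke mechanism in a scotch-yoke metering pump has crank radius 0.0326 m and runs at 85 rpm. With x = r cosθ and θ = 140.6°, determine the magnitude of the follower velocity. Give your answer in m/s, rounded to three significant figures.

0.184

ω = 8.901 rad/s (from 85 rpm).
x = r cosθ ⇒ ẋ = −rω sinθ.
|v| = rω|sinθ| = 0.0326·8.901·|sin 140.6°| = 0.18419 m/s.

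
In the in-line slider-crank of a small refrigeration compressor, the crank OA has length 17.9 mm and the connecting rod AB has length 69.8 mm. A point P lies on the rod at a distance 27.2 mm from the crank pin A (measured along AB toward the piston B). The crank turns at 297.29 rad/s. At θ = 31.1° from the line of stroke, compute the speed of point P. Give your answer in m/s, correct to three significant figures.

4.08

ω = 297.3 rad/s.  Crank-pin speed |V_A| = rω = 5.3215 m/s, perpendicular to OA.
Rod angle: sinφ = −(r/L) sinθ ⇒ φ = -7.612°; ω_rod = −rω cosθ/√(L²−r²sin²θ) = -65.861 rad/s.
V_P = V_A + ω_rod × AP, with AP = 0.0272 m along the rod.
Components: V_Px = −rω sinθ − a·ω_rod·sinφ = -2.986 m/s;  V_Py = rω cosθ + a·ω_rod·cosφ = +2.781 m/s.
|V_P| = √(V_Px² + V_Py²) = 4.0805 m/s.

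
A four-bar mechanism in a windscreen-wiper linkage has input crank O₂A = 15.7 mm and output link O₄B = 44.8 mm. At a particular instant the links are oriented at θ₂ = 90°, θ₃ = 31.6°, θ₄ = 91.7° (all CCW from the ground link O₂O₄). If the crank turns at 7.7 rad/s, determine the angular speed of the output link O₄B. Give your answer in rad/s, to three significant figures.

2.65

ω₂ = 7.7 rad/s
Differentiating the loop-closure r₂e^{iθ₂}+r₃e^{iθ₃}=r₁+r₄e^{iθ₄} gives r₂ω₂e^{iθ₂}+r₃ω₃e^{iθ₃}=r₄ω₄e^{iθ₄}.
Eliminating the other unknown: ω₄ = r₂ω₂ sin(θ₂−θ₃) / [r₄ sin(θ₄−θ₃)].
Numerator sine = +0.85173; denominator sine = +0.86690.
Result = 0.0157·7.7·(+0.85173) / (0.0448·(+0.86690)) = +2.6512 rad/s; magnitude 2.6512 rad/s.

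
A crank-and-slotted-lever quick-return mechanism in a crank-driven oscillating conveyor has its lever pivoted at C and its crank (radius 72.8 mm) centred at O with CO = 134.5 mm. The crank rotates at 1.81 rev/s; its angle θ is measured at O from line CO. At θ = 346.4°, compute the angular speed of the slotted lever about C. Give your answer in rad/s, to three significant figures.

3.97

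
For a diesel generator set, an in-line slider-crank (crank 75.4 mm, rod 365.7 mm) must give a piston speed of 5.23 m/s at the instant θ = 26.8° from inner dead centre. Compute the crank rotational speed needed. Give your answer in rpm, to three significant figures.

For an in-line slider-crank, |v_piston| = rω|sinθ|·[1 + r cosθ/√(L² − r² sin²θ)].
With r = 0.0754 m, L = 0.3657 m, θ = 26.8°: the bracketed kinematic factor |dx/dθ| = 0.04028 m.
ω = v/|dx/dθ| = 5.23/0.04028 = 129.84 rad/s.
N = 60ω/(2π) = 1239.9 rpm.

1240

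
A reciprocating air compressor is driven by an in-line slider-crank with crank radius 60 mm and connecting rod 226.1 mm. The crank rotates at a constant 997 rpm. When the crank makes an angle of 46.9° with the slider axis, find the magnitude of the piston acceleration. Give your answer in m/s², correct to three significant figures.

ω = 2π·997/60 = 104.4 rad/s
x(θ) = r cosθ + √(L² − r² sin²θ); with ω constant, a = ω²·d²x/dθ².
d²x/dθ² = −r cosθ − r²(cos2θ)/√u − r⁴ sin²2θ/(4u^{3/2}),  u = L² − r² sin²θ = 0.0492019 m².
Substituting r = 0.06 m, L = 0.2261 m, θ = 46.9°: d²x/dθ² = -0.040216 m.
a = ω²·d²x/dθ² = (104.4)²·(-0.040216) = -438.38 m/s²;  |a| = 438.38 m/s².

438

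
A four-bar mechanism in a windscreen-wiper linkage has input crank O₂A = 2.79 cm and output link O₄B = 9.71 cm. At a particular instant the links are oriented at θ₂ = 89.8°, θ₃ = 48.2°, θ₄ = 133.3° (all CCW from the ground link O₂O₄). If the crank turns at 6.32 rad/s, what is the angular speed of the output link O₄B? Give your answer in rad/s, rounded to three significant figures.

ω₂ = 6.32 rad/s
Differentiating the loop-closure r₂e^{iθ₂}+r₃e^{iθ₃}=r₁+r₄e^{iθ₄} gives r₂ω₂e^{iθ₂}+r₃ω₃e^{iθ₃}=r₄ω₄e^{iθ₄}.
Eliminating the other unknown: ω₄ = r₂ω₂ sin(θ₂−θ₃) / [r₄ sin(θ₄−θ₃)].
Numerator sine = +0.66393; denominator sine = +0.99635.
Result = 0.0279·6.32·(+0.66393) / (0.0971·(+0.99635)) = +1.2101 rad/s; magnitude 1.2101 rad/s.

1.21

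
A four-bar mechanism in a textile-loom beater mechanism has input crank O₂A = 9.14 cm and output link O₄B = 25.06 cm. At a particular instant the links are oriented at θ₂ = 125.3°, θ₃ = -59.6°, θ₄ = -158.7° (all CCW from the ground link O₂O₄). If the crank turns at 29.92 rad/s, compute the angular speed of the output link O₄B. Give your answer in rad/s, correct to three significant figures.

ω₂ = 29.92 rad/s
Differentiating the loop-closure r₂e^{iθ₂}+r₃e^{iθ₃}=r₁+r₄e^{iθ₄} gives r₂ω₂e^{iθ₂}+r₃ω₃e^{iθ₃}=r₄ω₄e^{iθ₄}.
Eliminating the other unknown: ω₄ = r₂ω₂ sin(θ₂−θ₃) / [r₄ sin(θ₄−θ₃)].
Numerator sine = -0.08542; denominator sine = -0.98741.
Result = 0.0914·29.92·(-0.08542) / (0.2506·(-0.98741)) = +0.944 rad/s; magnitude 0.944 rad/s.

0.944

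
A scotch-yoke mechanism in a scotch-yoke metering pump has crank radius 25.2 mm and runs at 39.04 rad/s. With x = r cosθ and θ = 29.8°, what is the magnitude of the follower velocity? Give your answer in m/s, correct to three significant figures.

ω = 39.04 rad/s
x = r cosθ ⇒ ẋ = −rω sinθ.
|v| = rω|sinθ| = 0.0252·39.04·|sin 29.8°| = 0.48893 m/s.

0.489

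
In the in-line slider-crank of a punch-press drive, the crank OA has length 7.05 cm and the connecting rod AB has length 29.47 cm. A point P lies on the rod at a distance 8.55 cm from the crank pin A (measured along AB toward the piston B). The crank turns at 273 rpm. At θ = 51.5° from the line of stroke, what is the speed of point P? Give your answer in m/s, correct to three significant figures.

1.87

ω = 28.59 rad/s.  Crank-pin speed |V_A| = rω = 2.0155 m/s, perpendicular to OA.
Rod angle: sinφ = −(r/L) sinθ ⇒ φ = -10.791°; ω_rod = −rω cosθ/√(L²−r²sin²θ) = -4.3341 rad/s.
V_P = V_A + ω_rod × AP, with AP = 0.0855 m along the rod.
Components: V_Px = −rω sinθ − a·ω_rod·sinφ = -1.6467 m/s;  V_Py = rω cosθ + a·ω_rod·cosφ = +0.89066 m/s.
|V_P| = √(V_Px² + V_Py²) = 1.8721 m/s.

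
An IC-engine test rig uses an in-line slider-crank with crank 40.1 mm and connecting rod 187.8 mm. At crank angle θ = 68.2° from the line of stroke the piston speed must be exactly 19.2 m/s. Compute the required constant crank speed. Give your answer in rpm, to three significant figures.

4560

For an in-line slider-crank, |v_piston| = rω|sinθ|·[1 + r cosθ/√(L² − r² sin²θ)].
With r = 0.0401 m, L = 0.1878 m, θ = 68.2°: the bracketed kinematic factor |dx/dθ| = 0.040244 m.
ω = v/|dx/dθ| = 19.2/0.040244 = 477.08 rad/s.
N = 60ω/(2π) = 4555.8 rpm.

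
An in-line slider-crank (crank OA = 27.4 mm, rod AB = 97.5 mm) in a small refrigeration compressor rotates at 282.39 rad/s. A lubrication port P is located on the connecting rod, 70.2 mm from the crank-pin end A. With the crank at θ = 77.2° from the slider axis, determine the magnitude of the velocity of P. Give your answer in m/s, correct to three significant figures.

ω = 282.4 rad/s.  Crank-pin speed |V_A| = rω = 7.7375 m/s, perpendicular to OA.
Rod angle: sinφ = −(r/L) sinθ ⇒ φ = -15.905°; ω_rod = −rω cosθ/√(L²−r²sin²θ) = -18.282 rad/s.
V_P = V_A + ω_rod × AP, with AP = 0.0702 m along the rod.
Components: V_Px = −rω sinθ − a·ω_rod·sinφ = -7.8969 m/s;  V_Py = rω cosθ + a·ω_rod·cosφ = +0.47998 m/s.
|V_P| = √(V_Px² + V_Py²) = 7.9115 m/s.

7.91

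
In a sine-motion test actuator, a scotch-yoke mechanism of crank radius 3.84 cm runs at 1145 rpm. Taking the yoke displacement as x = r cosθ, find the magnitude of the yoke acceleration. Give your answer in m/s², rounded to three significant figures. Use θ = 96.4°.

61.5

ω = 119.9 rad/s (from 1145 rpm).
x = r cosθ ⇒ ẍ = −rω² cosθ (ω constant).
|a| = rω²|cosθ| = 0.0384·(119.9)²·|cos 96.4°| = 61.539 m/s².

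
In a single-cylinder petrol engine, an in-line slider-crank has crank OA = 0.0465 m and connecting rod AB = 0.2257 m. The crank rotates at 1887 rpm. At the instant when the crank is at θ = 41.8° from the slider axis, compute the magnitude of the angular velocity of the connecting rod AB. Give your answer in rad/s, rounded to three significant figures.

30.6

ω = 197.6 rad/s (converted from 1887 rpm).
The rod makes angle φ with the slider axis where L sinφ = r sinθ; differentiating, L cosφ·φ̇ = r ω cosθ.
L cosφ = √(L² − r² sin²θ) = 0.22356 m.
|ω_rod| = r ω |cosθ| / √(L² − r² sin²θ) = 0.0465·197.6·0.74548/0.22356 = 30.64 rad/s.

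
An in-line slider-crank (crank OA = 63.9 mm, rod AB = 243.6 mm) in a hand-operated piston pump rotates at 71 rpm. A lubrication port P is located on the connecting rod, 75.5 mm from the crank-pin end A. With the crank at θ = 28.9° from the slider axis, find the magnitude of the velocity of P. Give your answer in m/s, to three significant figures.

ω = 7.435 rad/s.  Crank-pin speed |V_A| = rω = 0.4751 m/s, perpendicular to OA.
Rod angle: sinφ = −(r/L) sinθ ⇒ φ = -7.283°; ω_rod = −rω cosθ/√(L²−r²sin²θ) = -1.7213 rad/s.
V_P = V_A + ω_rod × AP, with AP = 0.0755 m along the rod.
Components: V_Px = −rω sinθ − a·ω_rod·sinφ = -0.24608 m/s;  V_Py = rω cosθ + a·ω_rod·cosφ = +0.28702 m/s.
|V_P| = √(V_Px² + V_Py²) = 0.37807 m/s.

0.378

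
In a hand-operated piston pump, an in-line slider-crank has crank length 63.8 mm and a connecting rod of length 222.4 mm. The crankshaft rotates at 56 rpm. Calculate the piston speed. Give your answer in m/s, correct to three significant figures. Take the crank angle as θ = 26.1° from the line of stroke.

0.207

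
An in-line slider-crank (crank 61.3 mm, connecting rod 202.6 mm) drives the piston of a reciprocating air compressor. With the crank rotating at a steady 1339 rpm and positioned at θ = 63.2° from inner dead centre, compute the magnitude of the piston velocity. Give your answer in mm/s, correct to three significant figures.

ω = 2π·1339/60 = 140.2 rad/s
For an in-line slider-crank, x = r cosθ + √(L² − r² sin²θ), so v = −rω sinθ·[1 + r cosθ/√(L² − r² sin²θ)].
With r = 0.0613 m, L = 0.2026 m, θ = 63.2°: √(L² − r² sin²θ) = 0.19507 m.
v = −0.0613·140.2·0.89259·[1 + 0.0613·0.45088/0.19507] = -8.7592 m/s.
|v| = 8.7592 m/s = 8759.2 mm/s.

8760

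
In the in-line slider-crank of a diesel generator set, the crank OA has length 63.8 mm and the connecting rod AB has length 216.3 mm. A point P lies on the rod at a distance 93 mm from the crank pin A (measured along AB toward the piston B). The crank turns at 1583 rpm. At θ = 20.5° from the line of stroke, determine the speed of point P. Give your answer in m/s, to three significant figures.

7.01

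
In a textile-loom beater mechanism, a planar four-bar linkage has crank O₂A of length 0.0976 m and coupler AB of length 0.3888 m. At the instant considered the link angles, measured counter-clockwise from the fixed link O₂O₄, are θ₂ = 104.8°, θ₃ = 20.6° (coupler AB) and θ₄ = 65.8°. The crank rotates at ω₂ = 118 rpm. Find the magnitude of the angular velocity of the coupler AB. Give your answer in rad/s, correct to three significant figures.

2.75

ω₂ = 12.36 rad/s (from 118 rpm).
Differentiating the loop-closure r₂e^{iθ₂}+r₃e^{iθ₃}=r₁+r₄e^{iθ₄} gives r₂ω₂e^{iθ₂}+r₃ω₃e^{iθ₃}=r₄ω₄e^{iθ₄}.
Eliminating the other unknown: ω₃ = r₂ω₂ sin(θ₄−θ₂) / [r₃ sin(θ₃−θ₄)].
Numerator sine = -0.62932; denominator sine = -0.70957.
Result = 0.0976·12.36·(-0.62932) / (0.3888·(-0.70957)) = +2.7511 rad/s; magnitude 2.7511 rad/s.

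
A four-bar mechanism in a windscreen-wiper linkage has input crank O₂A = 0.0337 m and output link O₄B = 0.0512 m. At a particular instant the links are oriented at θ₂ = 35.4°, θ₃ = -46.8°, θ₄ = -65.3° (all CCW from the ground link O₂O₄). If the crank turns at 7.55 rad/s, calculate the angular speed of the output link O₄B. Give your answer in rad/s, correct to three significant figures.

15.5

ω₂ = 7.55 rad/s
Differentiating the loop-closure r₂e^{iθ₂}+r₃e^{iθ₃}=r₁+r₄e^{iθ₄} gives r₂ω₂e^{iθ₂}+r₃ω₃e^{iθ₃}=r₄ω₄e^{iθ₄}.
Eliminating the other unknown: ω₄ = r₂ω₂ sin(θ₂−θ₃) / [r₄ sin(θ₄−θ₃)].
Numerator sine = +0.99075; denominator sine = -0.31730.
Result = 0.0337·7.55·(+0.99075) / (0.0512·(-0.31730)) = -15.516 rad/s; magnitude 15.516 rad/s.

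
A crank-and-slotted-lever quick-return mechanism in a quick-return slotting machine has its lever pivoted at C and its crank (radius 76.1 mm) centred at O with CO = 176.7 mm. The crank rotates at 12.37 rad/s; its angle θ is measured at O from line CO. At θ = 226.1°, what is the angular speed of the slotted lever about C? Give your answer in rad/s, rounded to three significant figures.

ω = 12.37 rad/s
Crank pin A relative to C: A = (d + r cosθ, r sinθ); lever angle φ = atan2(r sinθ, d + r cosθ).
Differentiating tanφ: φ̇ = rω(d cosθ + r)/(d² + r² + 2dr cosθ).
d² + r² + 2dr cosθ = |CA|² = 0.0183659 m²;  d cosθ + r = -0.046424 m.
|ω_lever| = |0.0761·12.37·-0.046424| / 0.0183659 = 2.3795 rad/s.

2.38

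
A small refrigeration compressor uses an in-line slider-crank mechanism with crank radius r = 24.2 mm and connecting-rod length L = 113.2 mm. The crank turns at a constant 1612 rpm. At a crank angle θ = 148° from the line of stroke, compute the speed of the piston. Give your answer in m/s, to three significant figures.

ω = 2π·1612/60 = 168.8 rad/s
For an in-line slider-crank, x = r cosθ + √(L² − r² sin²θ), so v = −rω sinθ·[1 + r cosθ/√(L² − r² sin²θ)].
With r = 0.0242 m, L = 0.1132 m, θ = 148°: √(L² − r² sin²θ) = 0.11247 m.
v = −0.0242·168.8·0.52992·[1 + 0.0242·-0.84805/0.11247] = -1.7698 m/s.
|v| = 1.7698 m/s.

1.77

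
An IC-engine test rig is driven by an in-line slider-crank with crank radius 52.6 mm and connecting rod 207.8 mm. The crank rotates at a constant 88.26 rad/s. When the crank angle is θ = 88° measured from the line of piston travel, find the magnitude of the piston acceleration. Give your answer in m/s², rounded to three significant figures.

ω = 88.26 rad/s
x(θ) = r cosθ + √(L² − r² sin²θ); with ω constant, a = ω²·d²x/dθ².
d²x/dθ² = −r cosθ − r²(cos2θ)/√u − r⁴ sin²2θ/(4u^{3/2}),  u = L² − r² sin²θ = 0.0404174 m².
Substituting r = 0.0526 m, L = 0.2078 m, θ = 88°: d²x/dθ² = +0.011892 m.
a = ω²·d²x/dθ² = (88.26)²·(+0.011892) = +92.635 m/s²;  |a| = 92.635 m/s².

92.6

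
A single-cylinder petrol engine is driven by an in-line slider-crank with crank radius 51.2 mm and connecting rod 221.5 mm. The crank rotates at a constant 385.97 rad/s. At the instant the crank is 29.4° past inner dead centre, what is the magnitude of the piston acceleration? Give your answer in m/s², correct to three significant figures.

7580

ω = 386 rad/s
x(θ) = r cosθ + √(L² − r² sin²θ); with ω constant, a = ω²·d²x/dθ².
d²x/dθ² = −r cosθ − r²(cos2θ)/√u − r⁴ sin²2θ/(4u^{3/2}),  u = L² − r² sin²θ = 0.0484305 m².
Substituting r = 0.0512 m, L = 0.2215 m, θ = 29.4°: d²x/dθ² = -0.050895 m.
a = ω²·d²x/dθ² = (386)²·(-0.050895) = -7581.9 m/s²;  |a| = 7581.9 m/s².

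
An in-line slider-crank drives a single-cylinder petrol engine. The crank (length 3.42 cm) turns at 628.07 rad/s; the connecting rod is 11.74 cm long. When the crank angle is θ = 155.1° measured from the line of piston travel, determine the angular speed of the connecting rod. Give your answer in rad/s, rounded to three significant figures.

ω = 628.1 rad/s
The rod makes angle φ with the slider axis where L sinφ = r sinθ; differentiating, L cosφ·φ̇ = r ω cosθ.
L cosφ = √(L² − r² sin²θ) = 0.11651 m.
|ω_rod| = r ω |cosθ| / √(L² − r² sin²θ) = 0.0342·628.1·0.90704/0.11651 = 167.22 rad/s.

167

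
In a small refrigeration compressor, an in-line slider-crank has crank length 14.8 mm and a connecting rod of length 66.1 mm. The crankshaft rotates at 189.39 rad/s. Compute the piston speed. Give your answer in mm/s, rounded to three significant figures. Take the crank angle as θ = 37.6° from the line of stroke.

2020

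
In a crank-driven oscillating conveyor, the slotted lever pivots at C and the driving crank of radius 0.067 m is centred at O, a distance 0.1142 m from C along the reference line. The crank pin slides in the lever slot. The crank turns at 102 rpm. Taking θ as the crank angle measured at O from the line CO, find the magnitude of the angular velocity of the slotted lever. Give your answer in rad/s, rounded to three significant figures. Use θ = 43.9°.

3.74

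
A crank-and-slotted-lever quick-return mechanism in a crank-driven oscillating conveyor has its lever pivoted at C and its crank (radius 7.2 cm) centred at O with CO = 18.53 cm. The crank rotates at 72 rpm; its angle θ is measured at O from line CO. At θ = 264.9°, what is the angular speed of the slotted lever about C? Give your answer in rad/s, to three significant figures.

ω = 7.54 rad/s (from 72 rpm).
Crank pin A relative to C: A = (d + r cosθ, r sinθ); lever angle φ = atan2(r sinθ, d + r cosθ).
Differentiating tanφ: φ̇ = rω(d cosθ + r)/(d² + r² + 2dr cosθ).
d² + r² + 2dr cosθ = |CA|² = 0.0371481 m²;  d cosθ + r = +0.055528 m.
|ω_lever| = |0.072·7.54·+0.055528| / 0.0371481 = 0.81146 rad/s.

0.811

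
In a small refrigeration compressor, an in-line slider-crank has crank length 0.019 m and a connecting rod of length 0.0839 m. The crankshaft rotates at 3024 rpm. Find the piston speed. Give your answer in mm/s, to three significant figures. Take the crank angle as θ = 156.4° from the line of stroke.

1910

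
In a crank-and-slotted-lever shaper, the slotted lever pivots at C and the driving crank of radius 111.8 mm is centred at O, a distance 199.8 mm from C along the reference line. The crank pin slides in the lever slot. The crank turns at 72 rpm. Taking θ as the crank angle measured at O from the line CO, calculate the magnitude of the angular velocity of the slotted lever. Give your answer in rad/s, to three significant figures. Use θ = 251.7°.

ω = 7.54 rad/s (from 72 rpm).
Crank pin A relative to C: A = (d + r cosθ, r sinθ); lever angle φ = atan2(r sinθ, d + r cosθ).
Differentiating tanφ: φ̇ = rω(d cosθ + r)/(d² + r² + 2dr cosθ).
d² + r² + 2dr cosθ = |CA|² = 0.0383916 m²;  d cosθ + r = +0.049064 m.
|ω_lever| = |0.1118·7.54·+0.049064| / 0.0383916 = 1.0773 rad/s.

1.08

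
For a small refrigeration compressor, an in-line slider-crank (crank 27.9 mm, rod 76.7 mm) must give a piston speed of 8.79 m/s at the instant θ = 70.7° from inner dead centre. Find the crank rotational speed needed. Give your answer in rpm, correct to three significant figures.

2830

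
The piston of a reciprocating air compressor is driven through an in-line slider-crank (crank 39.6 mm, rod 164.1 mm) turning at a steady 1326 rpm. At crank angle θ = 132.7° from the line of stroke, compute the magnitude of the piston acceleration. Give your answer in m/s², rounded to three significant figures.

ω = 2π·1326/60 = 138.9 rad/s
x(θ) = r cosθ + √(L² − r² sin²θ); with ω constant, a = ω²·d²x/dθ².
d²x/dθ² = −r cosθ − r²(cos2θ)/√u − r⁴ sin²2θ/(4u^{3/2}),  u = L² − r² sin²θ = 0.0260818 m².
Substituting r = 0.0396 m, L = 0.1641 m, θ = 132.7°: d²x/dθ² = +0.027489 m.
a = ω²·d²x/dθ² = (138.9)²·(+0.027489) = +530.03 m/s²;  |a| = 530.03 m/s².

530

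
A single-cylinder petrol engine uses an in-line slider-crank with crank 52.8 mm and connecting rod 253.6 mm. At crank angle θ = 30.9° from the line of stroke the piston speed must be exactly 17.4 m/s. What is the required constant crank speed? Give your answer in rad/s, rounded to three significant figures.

For an in-line slider-crank, |v_piston| = rω|sinθ|·[1 + r cosθ/√(L² − r² sin²θ)].
With r = 0.0528 m, L = 0.2536 m, θ = 30.9°: the bracketed kinematic factor |dx/dθ| = 0.031987 m.
ω = v/|dx/dθ| = 17.4/0.031987 = 543.97 rad/s.

544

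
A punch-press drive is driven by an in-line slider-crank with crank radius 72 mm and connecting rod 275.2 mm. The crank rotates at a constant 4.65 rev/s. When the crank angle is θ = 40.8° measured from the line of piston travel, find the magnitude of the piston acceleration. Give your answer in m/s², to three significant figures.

ω = 2π·4.65 = 29.22 rad/s
x(θ) = r cosθ + √(L² − r² sin²θ); with ω constant, a = ω²·d²x/dθ².
d²x/dθ² = −r cosθ − r²(cos2θ)/√u − r⁴ sin²2θ/(4u^{3/2}),  u = L² − r² sin²θ = 0.0735217 m².
Substituting r = 0.072 m, L = 0.2752 m, θ = 40.8°: d²x/dθ² = -0.057626 m.
a = ω²·d²x/dθ² = (29.22)²·(-0.057626) = -49.191 m/s²;  |a| = 49.191 m/s².

49.2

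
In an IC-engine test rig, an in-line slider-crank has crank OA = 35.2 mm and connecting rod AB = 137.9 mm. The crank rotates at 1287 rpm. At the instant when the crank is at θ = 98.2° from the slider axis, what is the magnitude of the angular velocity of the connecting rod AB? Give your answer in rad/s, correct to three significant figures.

ω = 134.8 rad/s (converted from 1287 rpm).
The rod makes angle φ with the slider axis where L sinφ = r sinθ; differentiating, L cosφ·φ̇ = r ω cosθ.
L cosφ = √(L² − r² sin²θ) = 0.13343 m.
|ω_rod| = r ω |cosθ| / √(L² − r² sin²θ) = 0.0352·134.8·0.14263/0.13343 = 5.0713 rad/s.

5.07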